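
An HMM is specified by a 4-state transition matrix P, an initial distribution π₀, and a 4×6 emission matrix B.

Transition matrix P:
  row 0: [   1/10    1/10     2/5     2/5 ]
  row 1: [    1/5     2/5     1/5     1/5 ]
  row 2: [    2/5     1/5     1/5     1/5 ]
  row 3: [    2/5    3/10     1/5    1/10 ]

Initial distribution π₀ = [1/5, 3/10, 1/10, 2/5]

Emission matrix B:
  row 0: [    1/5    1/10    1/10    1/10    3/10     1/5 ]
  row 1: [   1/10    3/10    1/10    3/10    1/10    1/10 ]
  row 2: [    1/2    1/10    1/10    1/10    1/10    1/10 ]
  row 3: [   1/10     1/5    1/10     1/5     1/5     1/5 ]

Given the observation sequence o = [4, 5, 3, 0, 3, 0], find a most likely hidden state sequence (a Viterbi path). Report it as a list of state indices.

t=0: δ = [6.000e-02, 3.000e-02, 1.000e-02, 8.000e-02]  (obs o_0=4)
t=1: δ = [6.400e-03, 2.400e-03, 2.400e-03, 4.800e-03]  ψ = [3, 3, 0, 0]  (obs o_1=5)
t=2: δ = [1.920e-04, 4.320e-04, 2.560e-04, 5.120e-04]  ψ = [3, 3, 0, 0]  (obs o_2=3)
t=3: δ = [4.096e-05, 1.728e-05, 5.120e-05, 8.640e-06]  ψ = [3, 1, 3, 1]  (obs o_3=0)
t=4: δ = [2.048e-06, 3.072e-06, 1.638e-06, 3.277e-06]  ψ = [2, 2, 0, 0]  (obs o_4=3)
t=5: δ = [2.621e-07, 1.229e-07, 4.096e-07, 8.192e-08]  ψ = [3, 1, 0, 0]  (obs o_5=0)
backtrack: best end state = 2; path = [3, 0, 3, 2, 0, 2]

path = [3, 0, 3, 2, 0, 2]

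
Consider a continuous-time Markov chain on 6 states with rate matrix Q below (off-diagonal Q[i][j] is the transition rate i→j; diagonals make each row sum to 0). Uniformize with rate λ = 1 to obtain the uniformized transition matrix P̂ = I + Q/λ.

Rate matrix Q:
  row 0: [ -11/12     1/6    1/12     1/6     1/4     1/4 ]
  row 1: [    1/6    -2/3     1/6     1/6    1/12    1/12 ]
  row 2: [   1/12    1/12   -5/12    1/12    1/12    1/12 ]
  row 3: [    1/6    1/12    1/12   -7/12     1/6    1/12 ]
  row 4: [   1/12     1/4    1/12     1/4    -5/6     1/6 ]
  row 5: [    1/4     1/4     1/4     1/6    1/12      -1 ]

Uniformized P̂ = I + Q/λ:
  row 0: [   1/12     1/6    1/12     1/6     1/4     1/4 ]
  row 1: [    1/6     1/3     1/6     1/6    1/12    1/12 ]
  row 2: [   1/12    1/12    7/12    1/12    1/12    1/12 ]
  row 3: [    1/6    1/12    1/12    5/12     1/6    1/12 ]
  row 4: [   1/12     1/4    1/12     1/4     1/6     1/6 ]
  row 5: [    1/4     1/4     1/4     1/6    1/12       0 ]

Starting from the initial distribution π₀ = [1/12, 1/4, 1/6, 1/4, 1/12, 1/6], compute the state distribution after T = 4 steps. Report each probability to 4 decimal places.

π = [0.1342, 0.1803, 0.2304, 0.2122, 0.1348, 0.1081]

t=0: π = [0.0833, 0.2500, 0.1667, 0.2500, 0.0833, 0.1667]
t=1: π = [0.1528, 0.1944, 0.2153, 0.2222, 0.1250, 0.0903]
t=2: π = [0.1331, 0.1806, 0.2222, 0.2147, 0.1377, 0.1117]
t=3: π = [0.1349, 0.1811, 0.2281, 0.2133, 0.1349, 0.1077]
t=4: π = [0.1342, 0.1803, 0.2304, 0.2122, 0.1348, 0.1081]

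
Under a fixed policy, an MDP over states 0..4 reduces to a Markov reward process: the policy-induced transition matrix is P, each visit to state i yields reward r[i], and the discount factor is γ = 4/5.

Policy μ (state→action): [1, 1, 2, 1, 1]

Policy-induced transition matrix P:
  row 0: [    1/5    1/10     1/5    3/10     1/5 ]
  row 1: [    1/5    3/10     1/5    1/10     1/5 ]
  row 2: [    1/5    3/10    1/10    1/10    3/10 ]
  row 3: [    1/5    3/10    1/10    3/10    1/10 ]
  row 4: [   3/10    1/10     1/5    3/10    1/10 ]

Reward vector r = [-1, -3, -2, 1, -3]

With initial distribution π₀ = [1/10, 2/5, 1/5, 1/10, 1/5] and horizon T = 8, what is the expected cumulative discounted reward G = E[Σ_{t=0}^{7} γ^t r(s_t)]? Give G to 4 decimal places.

t=0: π = [0.1000, 0.4000, 0.2000, 0.1000, 0.2000], E[r] = -2.2000, γ^t·E[r] = -2.200000, running G = -2.200000
t=1: π = [0.2200, 0.2400, 0.1700, 0.1800, 0.1900], E[r] = -1.6700, γ^t·E[r] = -1.336000, running G = -3.536000
t=2: π = [0.2190, 0.2180, 0.1650, 0.2180, 0.1800], E[r] = -1.5250, γ^t·E[r] = -0.976000, running G = -4.512000
t=3: π = [0.2180, 0.2202, 0.1617, 0.2234, 0.1767], E[r] = -1.5087, γ^t·E[r] = -0.772454, running G = -5.284454
t=4: π = [0.2177, 0.2211, 0.1615, 0.2236, 0.1762], E[r] = -1.5087, γ^t·E[r] = -0.617959, running G = -5.902414
t=5: π = [0.2176, 0.2212, 0.1615, 0.2235, 0.1762], E[r] = -1.5093, γ^t·E[r] = -0.494574, running G = -6.396987
t=6: π = [0.2176, 0.2212, 0.1615, 0.2235, 0.1762], E[r] = -1.5094, γ^t·E[r] = -0.395691, running G = -6.792679
t=7: π = [0.2176, 0.2212, 0.1615, 0.2235, 0.1762], E[r] = -1.5095, γ^t·E[r] = -0.316556, running G = -7.109234

G = -7.1092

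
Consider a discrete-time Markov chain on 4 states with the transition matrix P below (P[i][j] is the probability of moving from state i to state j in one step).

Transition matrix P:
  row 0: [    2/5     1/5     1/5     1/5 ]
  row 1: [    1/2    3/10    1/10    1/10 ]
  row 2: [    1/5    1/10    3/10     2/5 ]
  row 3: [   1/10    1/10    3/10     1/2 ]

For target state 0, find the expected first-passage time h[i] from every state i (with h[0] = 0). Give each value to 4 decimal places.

h = [0.0000, 2.9577, 5.0704, 5.6338]

First-step conditioning: h[0] = 0; for i ≠ 0, h[i] = 1 + Σ_k P[i][k]·h[k].
  h[1] = 1 + 3/10·h[1] + 1/10·h[2] + 1/10·h[3]
  h[2] = 1 + 1/10·h[1] + 3/10·h[2] + 2/5·h[3]
  h[3] = 1 + 1/10·h[1] + 3/10·h[2] + 1/2·h[3]
Solving the 3×3 linear system over states ≠ 0 gives exactly h = [0, 210/71, 360/71, 400/71] (h[0] = 0 is the target).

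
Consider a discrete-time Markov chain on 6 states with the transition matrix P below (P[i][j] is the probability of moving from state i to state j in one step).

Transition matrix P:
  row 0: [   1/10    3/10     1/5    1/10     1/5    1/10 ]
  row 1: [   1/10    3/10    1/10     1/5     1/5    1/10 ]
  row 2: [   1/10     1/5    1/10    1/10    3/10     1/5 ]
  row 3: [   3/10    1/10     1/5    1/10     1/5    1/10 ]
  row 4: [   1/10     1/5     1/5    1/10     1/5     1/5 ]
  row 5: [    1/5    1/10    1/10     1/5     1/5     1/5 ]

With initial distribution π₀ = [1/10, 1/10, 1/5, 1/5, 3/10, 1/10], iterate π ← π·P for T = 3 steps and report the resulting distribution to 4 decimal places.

t=0: π = [0.1000, 0.1000, 0.2000, 0.2000, 0.3000, 0.1000]
t=1: π = [0.1500, 0.1900, 0.1600, 0.1200, 0.2200, 0.1600]
t=2: π = [0.1400, 0.2060, 0.1490, 0.1350, 0.2160, 0.1540]
t=3: π = [0.1424, 0.2057, 0.1491, 0.1360, 0.2149, 0.1519]

π = [0.1424, 0.2057, 0.1491, 0.1360, 0.2149, 0.1519]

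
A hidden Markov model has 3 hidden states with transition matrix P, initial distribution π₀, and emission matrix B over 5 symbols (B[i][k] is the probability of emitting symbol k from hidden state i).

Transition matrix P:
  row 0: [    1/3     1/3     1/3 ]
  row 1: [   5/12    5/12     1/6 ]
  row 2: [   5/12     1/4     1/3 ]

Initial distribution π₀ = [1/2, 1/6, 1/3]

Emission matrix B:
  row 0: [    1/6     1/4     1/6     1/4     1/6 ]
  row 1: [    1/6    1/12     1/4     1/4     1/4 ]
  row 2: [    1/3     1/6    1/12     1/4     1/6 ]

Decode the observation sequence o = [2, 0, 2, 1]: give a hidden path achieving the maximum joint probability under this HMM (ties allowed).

t=0: δ = [8.333e-02, 4.167e-02, 2.778e-02]  (obs o_0=2)
t=1: δ = [4.630e-03, 4.630e-03, 9.259e-03]  ψ = [0, 0, 0]  (obs o_1=0)
t=2: δ = [6.430e-04, 5.787e-04, 2.572e-04]  ψ = [2, 2, 2]  (obs o_2=2)
t=3: δ = [6.028e-05, 2.009e-05, 3.572e-05]  ψ = [1, 1, 0]  (obs o_3=1)
backtrack: best end state = 0; path = [0, 2, 1, 0]

path = [0, 2, 1, 0]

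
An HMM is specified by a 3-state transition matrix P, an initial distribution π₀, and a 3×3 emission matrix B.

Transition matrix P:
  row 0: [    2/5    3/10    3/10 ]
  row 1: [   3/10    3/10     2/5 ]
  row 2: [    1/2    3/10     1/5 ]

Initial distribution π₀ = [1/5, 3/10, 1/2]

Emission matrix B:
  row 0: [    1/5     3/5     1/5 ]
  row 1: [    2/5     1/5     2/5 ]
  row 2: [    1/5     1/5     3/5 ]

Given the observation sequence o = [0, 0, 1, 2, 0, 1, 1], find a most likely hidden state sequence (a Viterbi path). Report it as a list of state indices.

t=0: δ = [4.000e-02, 1.200e-01, 1.000e-01]  (obs o_0=0)
t=1: δ = [1.000e-02, 1.440e-02, 9.600e-03]  ψ = [2, 1, 1]  (obs o_1=0)
t=2: δ = [2.880e-03, 8.640e-04, 1.152e-03]  ψ = [2, 1, 1]  (obs o_2=1)
t=3: δ = [2.304e-04, 3.456e-04, 5.184e-04]  ψ = [0, 0, 0]  (obs o_3=2)
t=4: δ = [5.184e-05, 6.221e-05, 2.765e-05]  ψ = [2, 2, 1]  (obs o_4=0)
t=5: δ = [1.244e-05, 3.732e-06, 4.977e-06]  ψ = [0, 1, 1]  (obs o_5=1)
t=6: δ = [2.986e-06, 7.465e-07, 7.465e-07]  ψ = [0, 0, 0]  (obs o_6=1)
backtrack: best end state = 0; path = [1, 2, 0, 2, 0, 0, 0]

path = [1, 2, 0, 2, 0, 0, 0]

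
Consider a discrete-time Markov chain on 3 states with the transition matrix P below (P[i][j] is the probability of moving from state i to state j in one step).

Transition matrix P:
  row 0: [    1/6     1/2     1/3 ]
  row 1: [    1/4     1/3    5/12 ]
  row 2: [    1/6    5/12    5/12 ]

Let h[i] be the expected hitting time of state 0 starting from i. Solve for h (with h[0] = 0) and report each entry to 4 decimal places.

First-step conditioning: h[0] = 0; for i ≠ 0, h[i] = 1 + Σ_k P[i][k]·h[k].
  h[1] = 1 + 1/3·h[1] + 5/12·h[2]
  h[2] = 1 + 5/12·h[1] + 5/12·h[2]
Solving the 2×2 linear system over states ≠ 0 gives exactly h = [0, 144/31, 156/31] (h[0] = 0 is the target).

h = [0.0000, 4.6452, 5.0323]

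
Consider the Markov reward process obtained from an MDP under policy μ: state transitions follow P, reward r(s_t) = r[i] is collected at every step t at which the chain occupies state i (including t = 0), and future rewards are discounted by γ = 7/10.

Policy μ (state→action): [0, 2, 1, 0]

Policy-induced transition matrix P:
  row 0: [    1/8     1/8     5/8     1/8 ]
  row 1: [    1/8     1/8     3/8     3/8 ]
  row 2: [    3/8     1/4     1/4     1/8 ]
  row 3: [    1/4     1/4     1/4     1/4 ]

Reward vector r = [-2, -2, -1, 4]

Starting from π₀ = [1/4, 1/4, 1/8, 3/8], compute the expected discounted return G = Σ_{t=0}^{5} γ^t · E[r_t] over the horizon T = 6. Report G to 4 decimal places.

t=0: π = [0.2500, 0.2500, 0.1250, 0.3750], E[r] = 0.3750, γ^t·E[r] = 0.375000, running G = 0.375000
t=1: π = [0.2031, 0.1875, 0.3750, 0.2344], E[r] = -0.2188, γ^t·E[r] = -0.153125, running G = 0.221875
t=2: π = [0.2480, 0.2012, 0.3496, 0.2012], E[r] = -0.4434, γ^t·E[r] = -0.217246, running G = 0.004629
t=3: π = [0.2375, 0.1938, 0.3682, 0.2004], E[r] = -0.4292, γ^t·E[r] = -0.147215, running G = -0.142586
t=4: π = [0.2421, 0.1961, 0.3633, 0.1985], E[r] = -0.4456, γ^t·E[r] = -0.106985, running G = -0.249572
t=5: π = [0.2406, 0.1952, 0.3653, 0.1988], E[r] = -0.4417, γ^t·E[r] = -0.074237, running G = -0.323809

G = -0.3238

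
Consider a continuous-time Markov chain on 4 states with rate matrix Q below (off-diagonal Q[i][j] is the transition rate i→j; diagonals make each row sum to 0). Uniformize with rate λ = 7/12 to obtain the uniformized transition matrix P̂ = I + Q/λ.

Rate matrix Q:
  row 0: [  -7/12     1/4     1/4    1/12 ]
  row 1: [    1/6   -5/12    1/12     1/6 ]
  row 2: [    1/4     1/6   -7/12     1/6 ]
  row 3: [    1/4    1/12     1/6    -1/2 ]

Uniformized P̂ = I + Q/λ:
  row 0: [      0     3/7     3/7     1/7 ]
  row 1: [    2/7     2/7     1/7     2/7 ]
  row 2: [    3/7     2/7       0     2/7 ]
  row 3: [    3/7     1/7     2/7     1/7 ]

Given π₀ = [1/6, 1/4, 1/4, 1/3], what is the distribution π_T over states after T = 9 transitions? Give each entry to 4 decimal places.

π = [0.2707, 0.2935, 0.2196, 0.2162]

t=0: π = [0.1667, 0.2500, 0.2500, 0.3333]
t=1: π = [0.3214, 0.2619, 0.2024, 0.2143]
t=2: π = [0.2534, 0.3010, 0.2364, 0.2092]
t=3: π = [0.2770, 0.2920, 0.2114, 0.2196]
t=4: π = [0.2682, 0.2939, 0.2232, 0.2148]
t=5: π = [0.2717, 0.2933, 0.2183, 0.2167]
t=6: π = [0.2702, 0.2936, 0.2203, 0.2159]
t=7: π = [0.2708, 0.2935, 0.2195, 0.2163]
t=8: π = [0.2706, 0.2935, 0.2198, 0.2161]
t=9: π = [0.2707, 0.2935, 0.2196, 0.2162]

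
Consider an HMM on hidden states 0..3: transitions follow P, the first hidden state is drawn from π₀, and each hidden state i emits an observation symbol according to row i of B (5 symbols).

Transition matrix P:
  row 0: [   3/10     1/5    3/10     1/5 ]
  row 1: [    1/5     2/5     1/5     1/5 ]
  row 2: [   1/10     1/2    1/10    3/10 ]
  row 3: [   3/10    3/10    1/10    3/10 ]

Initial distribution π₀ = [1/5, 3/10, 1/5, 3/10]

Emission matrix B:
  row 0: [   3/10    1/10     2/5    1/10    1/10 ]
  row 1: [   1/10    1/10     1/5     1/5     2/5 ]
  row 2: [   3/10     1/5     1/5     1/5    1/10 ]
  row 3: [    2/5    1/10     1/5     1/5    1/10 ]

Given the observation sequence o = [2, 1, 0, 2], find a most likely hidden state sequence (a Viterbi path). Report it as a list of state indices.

t=0: δ = [8.000e-02, 6.000e-02, 4.000e-02, 6.000e-02]  (obs o_0=2)
t=1: δ = [2.400e-03, 2.400e-03, 4.800e-03, 1.800e-03]  ψ = [0, 1, 0, 3]  (obs o_1=1)
t=2: δ = [2.160e-04, 2.400e-04, 2.160e-04, 5.760e-04]  ψ = [0, 2, 0, 2]  (obs o_2=0)
t=3: δ = [6.912e-05, 3.456e-05, 1.296e-05, 3.456e-05]  ψ = [3, 3, 0, 3]  (obs o_3=2)
backtrack: best end state = 0; path = [0, 2, 3, 0]

path = [0, 2, 3, 0]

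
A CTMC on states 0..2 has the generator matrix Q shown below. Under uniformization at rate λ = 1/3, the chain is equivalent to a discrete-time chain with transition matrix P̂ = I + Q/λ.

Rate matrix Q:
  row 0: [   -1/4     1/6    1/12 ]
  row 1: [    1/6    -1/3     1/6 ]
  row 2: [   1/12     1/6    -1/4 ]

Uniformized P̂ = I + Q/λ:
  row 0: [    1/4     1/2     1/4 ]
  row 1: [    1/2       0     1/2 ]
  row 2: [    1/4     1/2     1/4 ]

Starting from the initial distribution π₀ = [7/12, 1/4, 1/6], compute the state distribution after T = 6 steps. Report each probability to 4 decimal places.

t=0: π = [0.5833, 0.2500, 0.1667]
t=1: π = [0.3125, 0.3750, 0.3125]
t=2: π = [0.3438, 0.3125, 0.3438]
t=3: π = [0.3281, 0.3438, 0.3281]
t=4: π = [0.3359, 0.3281, 0.3359]
t=5: π = [0.3320, 0.3359, 0.3320]
t=6: π = [0.3340, 0.3320, 0.3340]

π = [0.3340, 0.3320, 0.3340]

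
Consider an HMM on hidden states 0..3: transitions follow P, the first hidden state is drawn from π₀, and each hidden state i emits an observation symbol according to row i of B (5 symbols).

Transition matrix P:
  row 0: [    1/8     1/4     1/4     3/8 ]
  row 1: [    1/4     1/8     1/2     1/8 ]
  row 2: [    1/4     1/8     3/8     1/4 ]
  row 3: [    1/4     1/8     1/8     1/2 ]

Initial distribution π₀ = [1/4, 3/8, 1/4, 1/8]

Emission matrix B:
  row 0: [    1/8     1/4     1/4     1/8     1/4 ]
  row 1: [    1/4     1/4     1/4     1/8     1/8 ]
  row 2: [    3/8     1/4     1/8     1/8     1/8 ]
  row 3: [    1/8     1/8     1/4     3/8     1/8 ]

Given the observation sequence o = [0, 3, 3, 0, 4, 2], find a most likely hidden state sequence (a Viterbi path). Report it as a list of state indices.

path = [2, 3, 3, 3, 3, 3]

t=0: δ = [3.125e-02, 9.375e-02, 9.375e-02, 1.562e-02]  (obs o_0=0)
t=1: δ = [2.930e-03, 1.465e-03, 5.859e-03, 8.789e-03]  ψ = [1, 1, 1, 2]  (obs o_1=3)
t=2: δ = [2.747e-04, 1.373e-04, 2.747e-04, 1.648e-03]  ψ = [3, 3, 2, 3]  (obs o_2=3)
t=3: δ = [5.150e-05, 5.150e-05, 7.725e-05, 1.030e-04]  ψ = [3, 3, 3, 3]  (obs o_3=0)
t=4: δ = [6.437e-06, 1.609e-06, 3.621e-06, 6.437e-06]  ψ = [3, 0, 2, 3]  (obs o_4=4)
t=5: δ = [4.023e-07, 4.023e-07, 2.012e-07, 8.047e-07]  ψ = [3, 0, 0, 3]  (obs o_5=2)
backtrack: best end state = 3; path = [2, 3, 3, 3, 3, 3]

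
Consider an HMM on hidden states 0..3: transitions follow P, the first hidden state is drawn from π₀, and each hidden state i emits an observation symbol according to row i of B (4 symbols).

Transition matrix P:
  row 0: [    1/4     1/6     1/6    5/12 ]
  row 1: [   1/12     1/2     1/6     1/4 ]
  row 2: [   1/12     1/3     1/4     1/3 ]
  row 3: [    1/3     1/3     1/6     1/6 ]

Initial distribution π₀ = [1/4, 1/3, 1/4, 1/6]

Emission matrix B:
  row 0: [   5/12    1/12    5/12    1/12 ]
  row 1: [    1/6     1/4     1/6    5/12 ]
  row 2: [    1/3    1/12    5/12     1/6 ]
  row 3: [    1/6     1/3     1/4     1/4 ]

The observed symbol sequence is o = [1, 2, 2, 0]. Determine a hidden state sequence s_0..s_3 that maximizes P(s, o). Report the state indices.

t=0: δ = [2.083e-02, 8.333e-02, 2.083e-02, 5.556e-02]  (obs o_0=1)
t=1: δ = [7.716e-03, 6.944e-03, 5.787e-03, 5.208e-03]  ψ = [3, 1, 1, 1]  (obs o_1=2)
t=2: δ = [8.038e-04, 5.787e-04, 6.028e-04, 8.038e-04]  ψ = [0, 1, 2, 0]  (obs o_2=2)
t=3: δ = [1.116e-04, 4.823e-05, 5.023e-05, 5.582e-05]  ψ = [3, 1, 2, 0]  (obs o_3=0)
backtrack: best end state = 0; path = [3, 0, 3, 0]

path = [3, 0, 3, 0]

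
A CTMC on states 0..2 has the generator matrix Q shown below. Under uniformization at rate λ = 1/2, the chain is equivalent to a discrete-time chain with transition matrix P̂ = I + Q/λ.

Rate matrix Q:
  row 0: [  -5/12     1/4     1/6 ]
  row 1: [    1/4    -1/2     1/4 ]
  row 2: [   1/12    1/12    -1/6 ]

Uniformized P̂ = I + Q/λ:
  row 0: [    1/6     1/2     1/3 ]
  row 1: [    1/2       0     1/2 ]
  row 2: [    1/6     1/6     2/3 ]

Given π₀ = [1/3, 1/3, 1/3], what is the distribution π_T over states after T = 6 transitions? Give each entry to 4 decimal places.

π = [0.2367, 0.2107, 0.5525]

t=0: π = [0.3333, 0.3333, 0.3333]
t=1: π = [0.2778, 0.2222, 0.5000]
t=2: π = [0.2407, 0.2222, 0.5370]
t=3: π = [0.2407, 0.2099, 0.5494]
t=4: π = [0.2366, 0.2119, 0.5514]
t=5: π = [0.2373, 0.2102, 0.5525]
t=6: π = [0.2367, 0.2107, 0.5525]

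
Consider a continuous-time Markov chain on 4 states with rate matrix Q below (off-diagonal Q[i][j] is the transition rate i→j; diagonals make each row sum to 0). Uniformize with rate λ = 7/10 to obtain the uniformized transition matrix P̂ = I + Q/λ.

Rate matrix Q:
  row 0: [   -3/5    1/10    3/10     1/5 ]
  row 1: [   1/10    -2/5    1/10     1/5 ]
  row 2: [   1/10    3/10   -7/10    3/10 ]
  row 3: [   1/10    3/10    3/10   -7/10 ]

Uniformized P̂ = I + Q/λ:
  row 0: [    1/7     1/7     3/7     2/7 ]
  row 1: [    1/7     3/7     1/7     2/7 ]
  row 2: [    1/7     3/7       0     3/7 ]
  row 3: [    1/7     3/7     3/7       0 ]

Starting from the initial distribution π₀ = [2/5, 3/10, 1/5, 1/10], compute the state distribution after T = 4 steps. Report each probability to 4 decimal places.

t=0: π = [0.4000, 0.3000, 0.2000, 0.1000]
t=1: π = [0.1429, 0.3143, 0.2571, 0.2857]
t=2: π = [0.1429, 0.3878, 0.2286, 0.2408]
t=3: π = [0.1429, 0.3878, 0.2198, 0.2496]
t=4: π = [0.1429, 0.3878, 0.2236, 0.2458]

π = [0.1429, 0.3878, 0.2236, 0.2458]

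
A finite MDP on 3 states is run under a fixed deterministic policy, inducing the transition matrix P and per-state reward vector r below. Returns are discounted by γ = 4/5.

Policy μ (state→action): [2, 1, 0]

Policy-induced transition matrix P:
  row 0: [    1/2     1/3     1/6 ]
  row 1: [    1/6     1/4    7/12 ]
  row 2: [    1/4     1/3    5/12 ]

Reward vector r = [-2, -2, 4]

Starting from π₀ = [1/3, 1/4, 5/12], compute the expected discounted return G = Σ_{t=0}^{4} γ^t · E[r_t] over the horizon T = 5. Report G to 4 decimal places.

t=0: π = [0.3333, 0.2500, 0.4167], E[r] = 0.5000, γ^t·E[r] = 0.500000, running G = 0.500000
t=1: π = [0.3125, 0.3125, 0.3750], E[r] = 0.2500, γ^t·E[r] = 0.200000, running G = 0.700000
t=2: π = [0.3021, 0.3073, 0.3906], E[r] = 0.3438, γ^t·E[r] = 0.220000, running G = 0.920000
t=3: π = [0.2999, 0.3077, 0.3924], E[r] = 0.3542, γ^t·E[r] = 0.181333, running G = 1.101333
t=4: π = [0.2993, 0.3077, 0.3930], E[r] = 0.3579, γ^t·E[r] = 0.146578, running G = 1.247911

G = 1.2479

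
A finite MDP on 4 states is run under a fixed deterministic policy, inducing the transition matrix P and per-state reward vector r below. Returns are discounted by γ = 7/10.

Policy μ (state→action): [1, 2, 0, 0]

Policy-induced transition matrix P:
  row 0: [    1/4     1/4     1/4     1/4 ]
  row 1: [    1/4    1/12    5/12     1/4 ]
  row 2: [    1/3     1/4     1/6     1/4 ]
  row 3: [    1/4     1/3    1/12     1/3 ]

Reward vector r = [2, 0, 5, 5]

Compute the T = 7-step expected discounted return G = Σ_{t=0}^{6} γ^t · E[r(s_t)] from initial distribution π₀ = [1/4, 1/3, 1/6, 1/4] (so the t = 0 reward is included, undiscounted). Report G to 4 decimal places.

t=0: π = [0.2500, 0.3333, 0.1667, 0.2500], E[r] = 2.5833, γ^t·E[r] = 2.583333, running G = 2.583333
t=1: π = [0.2639, 0.2153, 0.2500, 0.2708], E[r] = 3.1319, γ^t·E[r] = 2.192361, running G = 4.775694
t=2: π = [0.2708, 0.2367, 0.2199, 0.2726], E[r] = 3.0041, γ^t·E[r] = 1.471985, running G = 6.247679
t=3: π = [0.2683, 0.2333, 0.2257, 0.2727], E[r] = 3.0287, γ^t·E[r] = 1.038842, running G = 7.286521
t=4: π = [0.2688, 0.2338, 0.2246, 0.2727], E[r] = 3.0243, γ^t·E[r] = 0.726143, running G = 8.012664
t=5: π = [0.2687, 0.2338, 0.2248, 0.2727], E[r] = 3.0251, γ^t·E[r] = 0.508426, running G = 8.521090
t=6: π = [0.2687, 0.2338, 0.2248, 0.2727], E[r] = 3.0250, γ^t·E[r] = 0.355883, running G = 8.876973

G = 8.8770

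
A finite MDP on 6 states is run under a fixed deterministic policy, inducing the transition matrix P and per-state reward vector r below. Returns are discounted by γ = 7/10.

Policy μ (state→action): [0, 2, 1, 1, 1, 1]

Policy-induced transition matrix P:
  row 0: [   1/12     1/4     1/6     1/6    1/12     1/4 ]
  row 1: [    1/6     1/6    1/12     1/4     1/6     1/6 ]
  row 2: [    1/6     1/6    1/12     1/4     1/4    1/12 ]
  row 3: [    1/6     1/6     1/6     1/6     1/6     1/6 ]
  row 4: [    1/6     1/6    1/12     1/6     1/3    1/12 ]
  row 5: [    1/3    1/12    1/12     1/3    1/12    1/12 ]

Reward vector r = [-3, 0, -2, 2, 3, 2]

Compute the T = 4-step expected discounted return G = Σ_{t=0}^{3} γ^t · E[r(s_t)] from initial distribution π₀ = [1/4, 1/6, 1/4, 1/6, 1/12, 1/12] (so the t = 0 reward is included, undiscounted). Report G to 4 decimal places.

t=0: π = [0.2500, 0.1667, 0.2500, 0.1667, 0.0833, 0.0833], E[r] = -0.5000, γ^t·E[r] = -0.500000, running G = -0.500000
t=1: π = [0.1597, 0.1806, 0.1181, 0.2153, 0.1736, 0.1528], E[r] = 0.5417, γ^t·E[r] = 0.379167, running G = -0.120833
t=2: π = [0.1788, 0.1672, 0.1146, 0.2170, 0.1794, 0.1429], E[r] = 0.4925, γ^t·E[r] = 0.241314, running G = 0.120480
t=3: π = [0.1756, 0.1697, 0.1163, 0.2140, 0.1793, 0.1452], E[r] = 0.4968, γ^t·E[r] = 0.170392, running G = 0.290872

G = 0.2909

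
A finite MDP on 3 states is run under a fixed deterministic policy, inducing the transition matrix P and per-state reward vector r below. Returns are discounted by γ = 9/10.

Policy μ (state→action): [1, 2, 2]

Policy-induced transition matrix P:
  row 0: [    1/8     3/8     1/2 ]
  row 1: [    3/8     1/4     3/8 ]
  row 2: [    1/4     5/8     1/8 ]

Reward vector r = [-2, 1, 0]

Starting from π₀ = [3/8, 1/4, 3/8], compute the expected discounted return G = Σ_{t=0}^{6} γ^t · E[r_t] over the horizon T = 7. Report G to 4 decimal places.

t=0: π = [0.3750, 0.2500, 0.3750], E[r] = -0.5000, γ^t·E[r] = -0.500000, running G = -0.500000
t=1: π = [0.2344, 0.4375, 0.3281], E[r] = -0.0313, γ^t·E[r] = -0.028125, running G = -0.528125
t=2: π = [0.2754, 0.4023, 0.3223], E[r] = -0.1484, γ^t·E[r] = -0.120234, running G = -0.648359
t=3: π = [0.2659, 0.4053, 0.3289], E[r] = -0.1265, γ^t·E[r] = -0.092193, running G = -0.740552
t=4: π = [0.2674, 0.4066, 0.3260], E[r] = -0.1283, γ^t·E[r] = -0.084175, running G = -0.824727
t=5: π = [0.2674, 0.4057, 0.3269], E[r] = -0.1291, γ^t·E[r] = -0.076230, running G = -0.900958
t=6: π = [0.2673, 0.4060, 0.3267], E[r] = -0.1286, γ^t·E[r] = -0.068319, running G = -0.969276

G = -0.9693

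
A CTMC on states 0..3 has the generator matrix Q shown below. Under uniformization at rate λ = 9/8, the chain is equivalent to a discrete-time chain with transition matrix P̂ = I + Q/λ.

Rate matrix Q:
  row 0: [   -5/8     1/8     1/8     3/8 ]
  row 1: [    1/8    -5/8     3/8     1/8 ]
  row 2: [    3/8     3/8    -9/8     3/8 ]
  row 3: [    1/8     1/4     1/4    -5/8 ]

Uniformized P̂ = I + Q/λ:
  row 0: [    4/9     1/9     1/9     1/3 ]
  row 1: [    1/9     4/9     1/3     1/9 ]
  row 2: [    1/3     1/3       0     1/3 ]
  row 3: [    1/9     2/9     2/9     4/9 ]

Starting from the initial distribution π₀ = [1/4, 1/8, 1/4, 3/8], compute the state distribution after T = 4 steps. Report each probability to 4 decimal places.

π = [0.2285, 0.2789, 0.1865, 0.3061]

t=0: π = [0.2500, 0.1250, 0.2500, 0.3750]
t=1: π = [0.2500, 0.2500, 0.1528, 0.3472]
t=2: π = [0.2284, 0.2670, 0.1883, 0.3164]
t=3: π = [0.2291, 0.2771, 0.1847, 0.3092]
t=4: π = [0.2285, 0.2789, 0.1865, 0.3061]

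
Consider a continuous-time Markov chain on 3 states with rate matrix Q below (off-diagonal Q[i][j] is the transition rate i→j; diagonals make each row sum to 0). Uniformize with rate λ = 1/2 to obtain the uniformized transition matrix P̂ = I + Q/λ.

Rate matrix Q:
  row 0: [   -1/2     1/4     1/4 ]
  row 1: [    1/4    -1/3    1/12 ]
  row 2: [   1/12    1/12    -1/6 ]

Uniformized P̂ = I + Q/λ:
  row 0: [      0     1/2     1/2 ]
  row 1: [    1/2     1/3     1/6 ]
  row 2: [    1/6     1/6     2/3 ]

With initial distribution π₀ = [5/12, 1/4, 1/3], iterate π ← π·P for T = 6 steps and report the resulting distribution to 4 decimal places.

t=0: π = [0.4167, 0.2500, 0.3333]
t=1: π = [0.1806, 0.3472, 0.4722]
t=2: π = [0.2523, 0.2847, 0.4630]
t=3: π = [0.2195, 0.2982, 0.4823]
t=4: π = [0.2295, 0.2895, 0.4810]
t=5: π = [0.2249, 0.2914, 0.4836]
t=6: π = [0.2263, 0.2902, 0.4835]

π = [0.2263, 0.2902, 0.4835]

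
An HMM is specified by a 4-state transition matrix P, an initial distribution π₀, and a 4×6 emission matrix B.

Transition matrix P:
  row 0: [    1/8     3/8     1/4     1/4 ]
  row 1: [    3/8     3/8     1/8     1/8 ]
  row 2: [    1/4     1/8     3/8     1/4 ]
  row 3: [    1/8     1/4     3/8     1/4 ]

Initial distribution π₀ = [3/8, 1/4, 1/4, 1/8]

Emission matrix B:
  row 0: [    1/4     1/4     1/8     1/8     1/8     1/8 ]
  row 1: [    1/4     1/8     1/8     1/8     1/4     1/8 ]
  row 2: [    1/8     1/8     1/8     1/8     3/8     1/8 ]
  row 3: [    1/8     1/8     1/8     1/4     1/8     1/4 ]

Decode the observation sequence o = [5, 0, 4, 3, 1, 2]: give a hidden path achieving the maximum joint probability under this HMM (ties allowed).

path = [0, 1, 1, 1, 0, 1]

t=0: δ = [4.688e-02, 3.125e-02, 3.125e-02, 3.125e-02]  (obs o_0=5)
t=1: δ = [2.930e-03, 4.395e-03, 1.465e-03, 1.465e-03]  ψ = [1, 0, 0, 0]  (obs o_1=0)
t=2: δ = [2.060e-04, 4.120e-04, 2.747e-04, 9.155e-05]  ψ = [1, 1, 0, 0]  (obs o_2=4)
t=3: δ = [1.931e-05, 1.931e-05, 1.287e-05, 1.717e-05]  ψ = [1, 1, 2, 2]  (obs o_3=3)
t=4: δ = [1.810e-06, 9.052e-07, 8.047e-07, 6.035e-07]  ψ = [1, 0, 3, 0]  (obs o_4=1)
t=5: δ = [4.243e-08, 8.487e-08, 5.658e-08, 5.658e-08]  ψ = [1, 0, 0, 0]  (obs o_5=2)
backtrack: best end state = 1; path = [0, 1, 1, 1, 0, 1]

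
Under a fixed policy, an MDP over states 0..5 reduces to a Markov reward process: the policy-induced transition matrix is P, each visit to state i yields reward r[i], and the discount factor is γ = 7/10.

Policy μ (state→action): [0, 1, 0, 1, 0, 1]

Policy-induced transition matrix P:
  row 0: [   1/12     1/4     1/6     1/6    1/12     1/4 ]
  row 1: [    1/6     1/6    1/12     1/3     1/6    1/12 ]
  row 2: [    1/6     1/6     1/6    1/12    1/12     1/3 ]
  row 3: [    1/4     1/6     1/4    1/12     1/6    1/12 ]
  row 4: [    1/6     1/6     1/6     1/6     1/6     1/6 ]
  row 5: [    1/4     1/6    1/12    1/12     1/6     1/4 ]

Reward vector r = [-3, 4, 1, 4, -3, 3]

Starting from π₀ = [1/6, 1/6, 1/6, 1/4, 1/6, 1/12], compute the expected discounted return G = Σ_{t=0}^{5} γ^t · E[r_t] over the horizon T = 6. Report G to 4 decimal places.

t=0: π = [0.1667, 0.1667, 0.1667, 0.2500, 0.1667, 0.0833], E[r] = 1.0833, γ^t·E[r] = 1.083333, running G = 1.083333
t=1: π = [0.1806, 0.1806, 0.1667, 0.1528, 0.1389, 0.1806], E[r] = 1.0833, γ^t·E[r] = 0.758333, running G = 1.841667
t=2: π = [0.1794, 0.1817, 0.1493, 0.1551, 0.1377, 0.1968], E[r] = 1.1354, γ^t·E[r] = 0.556354, running G = 2.398021
t=3: π = [0.1810, 0.1816, 0.1481, 0.1552, 0.1393, 0.1948], E[r] = 1.1188, γ^t·E[r] = 0.383758, running G = 2.781779
t=4: π = [0.1807, 0.1818, 0.1482, 0.1554, 0.1392, 0.1946], E[r] = 1.1208, γ^t·E[r] = 0.269099, running G = 3.050878
t=5: π = [0.1808, 0.1817, 0.1483, 0.1554, 0.1393, 0.1946], E[r] = 1.1205, γ^t·E[r] = 0.188323, running G = 3.239201

G = 3.2392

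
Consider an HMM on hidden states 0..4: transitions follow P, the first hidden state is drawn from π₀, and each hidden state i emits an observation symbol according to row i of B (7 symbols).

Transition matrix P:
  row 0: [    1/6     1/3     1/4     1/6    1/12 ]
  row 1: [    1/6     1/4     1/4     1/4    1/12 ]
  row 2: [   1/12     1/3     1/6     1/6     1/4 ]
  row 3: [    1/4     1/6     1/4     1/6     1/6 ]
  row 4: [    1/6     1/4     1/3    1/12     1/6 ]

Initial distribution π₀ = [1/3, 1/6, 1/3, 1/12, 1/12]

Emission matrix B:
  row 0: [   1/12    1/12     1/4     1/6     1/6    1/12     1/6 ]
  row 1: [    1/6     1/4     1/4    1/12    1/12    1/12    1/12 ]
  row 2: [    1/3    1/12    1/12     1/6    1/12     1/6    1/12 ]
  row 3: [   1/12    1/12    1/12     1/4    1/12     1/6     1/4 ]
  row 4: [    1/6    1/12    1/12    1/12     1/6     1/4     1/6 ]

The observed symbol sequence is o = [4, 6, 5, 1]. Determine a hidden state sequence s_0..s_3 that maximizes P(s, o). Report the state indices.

t=0: δ = [5.556e-02, 1.389e-02, 2.778e-02, 6.944e-03, 1.389e-02]  (obs o_0=4)
t=1: δ = [1.543e-03, 1.543e-03, 1.157e-03, 2.315e-03, 1.157e-03]  ψ = [0, 0, 0, 0, 2]  (obs o_1=6)
t=2: δ = [4.823e-05, 4.287e-05, 9.645e-05, 6.430e-05, 9.645e-05]  ψ = [3, 0, 3, 1, 3]  (obs o_2=5)
t=3: δ = [1.340e-06, 8.038e-06, 2.679e-06, 1.340e-06, 2.009e-06]  ψ = [3, 2, 4, 2, 2]  (obs o_3=1)
backtrack: best end state = 1; path = [0, 3, 2, 1]

path = [0, 3, 2, 1]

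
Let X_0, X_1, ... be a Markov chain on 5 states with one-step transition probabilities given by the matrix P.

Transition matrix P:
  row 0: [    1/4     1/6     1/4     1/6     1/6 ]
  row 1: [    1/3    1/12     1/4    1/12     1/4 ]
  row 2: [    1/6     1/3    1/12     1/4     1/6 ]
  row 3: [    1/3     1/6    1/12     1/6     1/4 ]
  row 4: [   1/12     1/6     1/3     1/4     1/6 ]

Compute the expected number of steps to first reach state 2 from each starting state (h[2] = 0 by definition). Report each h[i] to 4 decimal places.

h = [4.2051, 4.1304, 0.0000, 4.8814, 3.9110]

First-step conditioning: h[2] = 0; for i ≠ 2, h[i] = 1 + Σ_k P[i][k]·h[k].
  h[0] = 1 + 1/4·h[0] + 1/6·h[1] + 1/6·h[3] + 1/6·h[4]
  h[1] = 1 + 1/3·h[0] + 1/12·h[1] + 1/12·h[3] + 1/4·h[4]
  h[3] = 1 + 1/3·h[0] + 1/6·h[1] + 1/6·h[3] + 1/4·h[4]
  h[4] = 1 + 1/12·h[0] + 1/6·h[1] + 1/4·h[3] + 1/6·h[4]
Solving the 4×4 linear system over states ≠ 2 gives exactly h = [22308/5305, 21912/5305, 0, 25896/5305, 20748/5305] (h[2] = 0 is the target).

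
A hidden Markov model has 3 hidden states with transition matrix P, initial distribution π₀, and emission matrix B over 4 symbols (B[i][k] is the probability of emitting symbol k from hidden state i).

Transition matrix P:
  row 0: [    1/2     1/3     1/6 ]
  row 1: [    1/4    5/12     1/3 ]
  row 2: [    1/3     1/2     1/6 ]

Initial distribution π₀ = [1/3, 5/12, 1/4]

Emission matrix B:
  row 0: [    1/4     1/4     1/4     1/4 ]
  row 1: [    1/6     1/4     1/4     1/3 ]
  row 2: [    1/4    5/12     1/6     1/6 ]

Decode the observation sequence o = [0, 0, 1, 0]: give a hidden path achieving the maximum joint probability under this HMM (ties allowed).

t=0: δ = [8.333e-02, 6.944e-02, 6.250e-02]  (obs o_0=0)
t=1: δ = [1.042e-02, 5.208e-03, 5.787e-03]  ψ = [0, 2, 1]  (obs o_1=0)
t=2: δ = [1.302e-03, 8.681e-04, 7.234e-04]  ψ = [0, 0, 0]  (obs o_2=1)
t=3: δ = [1.628e-04, 7.234e-05, 7.234e-05]  ψ = [0, 0, 1]  (obs o_3=0)
backtrack: best end state = 0; path = [0, 0, 0, 0]

path = [0, 0, 0, 0]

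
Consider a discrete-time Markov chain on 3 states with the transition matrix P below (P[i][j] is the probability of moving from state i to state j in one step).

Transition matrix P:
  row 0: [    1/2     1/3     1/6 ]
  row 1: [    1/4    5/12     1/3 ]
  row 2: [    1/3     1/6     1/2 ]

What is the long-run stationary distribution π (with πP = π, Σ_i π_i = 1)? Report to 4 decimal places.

π = [0.3696, 0.3043, 0.3261]

Balance equations π_j = Σ_i π_i·P[i][j]:
  π_0 = 1/2·π_0 + 1/4·π_1 + 1/3·π_2
  π_1 = 1/3·π_0 + 5/12·π_1 + 1/6·π_2
  normalize: π_0 + π_1 + π_2 = 1
Solving the linear system gives exactly π = [17/46, 7/23, 15/46].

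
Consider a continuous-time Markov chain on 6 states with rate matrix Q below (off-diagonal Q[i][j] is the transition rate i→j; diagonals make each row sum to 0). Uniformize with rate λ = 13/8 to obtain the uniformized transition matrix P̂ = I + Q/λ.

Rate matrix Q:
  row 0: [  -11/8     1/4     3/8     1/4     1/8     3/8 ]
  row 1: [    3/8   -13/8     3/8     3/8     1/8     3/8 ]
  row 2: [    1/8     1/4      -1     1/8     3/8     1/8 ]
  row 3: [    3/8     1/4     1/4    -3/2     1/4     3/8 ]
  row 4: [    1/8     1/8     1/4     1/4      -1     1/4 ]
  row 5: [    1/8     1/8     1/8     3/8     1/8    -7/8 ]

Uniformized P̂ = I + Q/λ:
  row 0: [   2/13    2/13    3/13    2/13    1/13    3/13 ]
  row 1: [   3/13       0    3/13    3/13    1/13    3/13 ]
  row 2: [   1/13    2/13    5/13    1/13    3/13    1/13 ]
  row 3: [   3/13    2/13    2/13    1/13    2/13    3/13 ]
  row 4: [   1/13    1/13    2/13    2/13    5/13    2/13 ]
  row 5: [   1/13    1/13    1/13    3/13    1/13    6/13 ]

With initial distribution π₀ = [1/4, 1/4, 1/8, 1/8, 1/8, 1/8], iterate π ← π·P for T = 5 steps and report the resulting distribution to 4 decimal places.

t=0: π = [0.2500, 0.2500, 0.1250, 0.1250, 0.1250, 0.1250]
t=1: π = [0.1538, 0.0962, 0.2115, 0.1635, 0.1442, 0.2308]
t=2: π = [0.1287, 0.1102, 0.2041, 0.1501, 0.1664, 0.2404]
t=3: π = [0.1269, 0.1056, 0.2008, 0.1536, 0.1711, 0.2420]
t=4: π = [0.1266, 0.1058, 0.1995, 0.1533, 0.1723, 0.2426]
t=5: π = [0.1265, 0.1057, 0.1991, 0.1535, 0.1724, 0.2428]

π = [0.1265, 0.1057, 0.1991, 0.1535, 0.1724, 0.2428]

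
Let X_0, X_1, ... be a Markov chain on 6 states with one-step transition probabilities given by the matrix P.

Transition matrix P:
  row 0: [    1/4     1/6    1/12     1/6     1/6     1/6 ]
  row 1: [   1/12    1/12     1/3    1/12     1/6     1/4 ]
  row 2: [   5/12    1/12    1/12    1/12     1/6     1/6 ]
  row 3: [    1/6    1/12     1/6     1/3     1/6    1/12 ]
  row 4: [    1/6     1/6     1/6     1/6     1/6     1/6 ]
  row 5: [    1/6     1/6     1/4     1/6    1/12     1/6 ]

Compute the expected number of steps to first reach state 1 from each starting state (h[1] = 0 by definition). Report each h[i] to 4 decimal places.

First-step conditioning: h[1] = 0; for i ≠ 1, h[i] = 1 + Σ_k P[i][k]·h[k].
  h[0] = 1 + 1/4·h[0] + 1/12·h[2] + 1/6·h[3] + 1/6·h[4] + 1/6·h[5]
  h[2] = 1 + 5/12·h[0] + 1/12·h[2] + 1/12·h[3] + 1/6·h[4] + 1/6·h[5]
  h[3] = 1 + 1/6·h[0] + 1/6·h[2] + 1/3·h[3] + 1/6·h[4] + 1/12·h[5]
  h[4] = 1 + 1/6·h[0] + 1/6·h[2] + 1/6·h[3] + 1/6·h[4] + 1/6·h[5]
  h[5] = 1 + 1/6·h[0] + 1/4·h[2] + 1/6·h[3] + 1/12·h[4] + 1/6·h[5]
Solving the 5×5 linear system over states ≠ 1 gives exactly h = [34802/4863, 0, 37394/4863, 38500/4863, 35018/4863, 35216/4863] (h[1] = 0 is the target).

h = [7.1565, 0.0000, 7.6895, 7.9169, 7.2009, 7.2416]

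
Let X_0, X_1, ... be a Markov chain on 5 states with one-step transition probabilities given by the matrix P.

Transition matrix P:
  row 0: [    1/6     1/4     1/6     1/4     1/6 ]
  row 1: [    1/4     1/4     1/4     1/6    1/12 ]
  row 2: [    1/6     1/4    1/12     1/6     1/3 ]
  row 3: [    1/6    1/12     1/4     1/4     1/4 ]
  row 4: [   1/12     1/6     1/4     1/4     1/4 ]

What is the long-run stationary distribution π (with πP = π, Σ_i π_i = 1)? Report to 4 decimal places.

Balance equations π_j = Σ_i π_i·P[i][j]:
  π_0 = 1/6·π_0 + 1/4·π_1 + 1/6·π_2 + 1/6·π_3 + 1/12·π_4
  π_1 = 1/4·π_0 + 1/4·π_1 + 1/4·π_2 + 1/12·π_3 + 1/6·π_4
  π_2 = 1/6·π_0 + 1/4·π_1 + 1/12·π_2 + 1/4·π_3 + 1/4·π_4
  π_3 = 1/4·π_0 + 1/6·π_1 + 1/6·π_2 + 1/4·π_3 + 1/4·π_4
  normalize: π_0 + π_1 + π_2 + π_3 + π_4 = 1
Solving the linear system gives exactly π = [3291/19997, 3909/19997, 4050/19997, 4336/19997, 4411/19997].

π = [0.1646, 0.1955, 0.2025, 0.2168, 0.2206]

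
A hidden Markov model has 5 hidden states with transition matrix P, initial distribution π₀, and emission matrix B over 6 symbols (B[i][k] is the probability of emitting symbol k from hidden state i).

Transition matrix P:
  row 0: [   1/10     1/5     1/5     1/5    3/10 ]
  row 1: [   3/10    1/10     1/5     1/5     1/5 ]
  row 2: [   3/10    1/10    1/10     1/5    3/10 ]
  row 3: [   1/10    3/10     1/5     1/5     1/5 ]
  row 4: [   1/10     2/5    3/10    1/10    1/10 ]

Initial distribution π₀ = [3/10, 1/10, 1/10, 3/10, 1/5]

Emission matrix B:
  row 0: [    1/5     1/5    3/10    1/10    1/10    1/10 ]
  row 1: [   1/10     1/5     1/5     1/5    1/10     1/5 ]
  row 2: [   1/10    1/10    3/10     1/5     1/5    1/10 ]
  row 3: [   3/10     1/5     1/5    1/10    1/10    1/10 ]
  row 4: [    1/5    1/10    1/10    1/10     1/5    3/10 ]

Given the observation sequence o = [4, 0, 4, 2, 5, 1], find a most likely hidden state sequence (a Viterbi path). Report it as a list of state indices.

t=0: δ = [3.000e-02, 1.000e-02, 2.000e-02, 3.000e-02, 4.000e-02]  (obs o_0=4)
t=1: δ = [1.200e-03, 1.600e-03, 1.200e-03, 1.800e-03, 1.800e-03]  ψ = [2, 4, 4, 0, 0]  (obs o_1=0)
t=2: δ = [4.800e-05, 7.200e-05, 1.080e-04, 3.600e-05, 7.200e-05]  ψ = [1, 4, 4, 3, 0]  (obs o_2=4)
t=3: δ = [9.720e-06, 5.760e-06, 6.480e-06, 4.320e-06, 3.240e-06]  ψ = [2, 4, 4, 2, 2]  (obs o_3=2)
t=4: δ = [1.944e-07, 3.888e-07, 1.944e-07, 1.944e-07, 8.748e-07]  ψ = [2, 0, 0, 0, 0]  (obs o_4=5)
t=5: δ = [2.333e-08, 6.998e-08, 2.624e-08, 1.750e-08, 8.748e-09]  ψ = [1, 4, 4, 4, 4]  (obs o_5=1)
backtrack: best end state = 1; path = [0, 4, 2, 0, 4, 1]

path = [0, 4, 2, 0, 4, 1]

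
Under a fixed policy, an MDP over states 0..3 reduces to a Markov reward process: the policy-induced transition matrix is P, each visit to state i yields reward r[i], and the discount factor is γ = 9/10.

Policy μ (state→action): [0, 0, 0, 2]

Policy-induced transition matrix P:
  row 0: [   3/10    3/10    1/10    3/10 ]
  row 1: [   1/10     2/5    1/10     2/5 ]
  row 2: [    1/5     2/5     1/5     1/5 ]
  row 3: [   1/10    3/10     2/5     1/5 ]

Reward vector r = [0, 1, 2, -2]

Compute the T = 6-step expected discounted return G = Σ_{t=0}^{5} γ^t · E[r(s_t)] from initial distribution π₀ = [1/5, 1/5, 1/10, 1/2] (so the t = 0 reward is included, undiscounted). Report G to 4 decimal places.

G = 0.2475

t=0: π = [0.2000, 0.2000, 0.1000, 0.5000], E[r] = -0.6000, γ^t·E[r] = -0.600000, running G = -0.600000
t=1: π = [0.1500, 0.3300, 0.2600, 0.2600], E[r] = 0.3300, γ^t·E[r] = 0.297000, running G = -0.303000
t=2: π = [0.1560, 0.3590, 0.2040, 0.2810], E[r] = 0.2050, γ^t·E[r] = 0.166050, running G = -0.136950
t=3: π = [0.1516, 0.3563, 0.2047, 0.2874], E[r] = 0.1909, γ^t·E[r] = 0.139166, running G = 0.002216
t=4: π = [0.1508, 0.3561, 0.2067, 0.2864], E[r] = 0.1966, γ^t·E[r] = 0.129016, running G = 0.131232
t=5: π = [0.1508, 0.3563, 0.2066, 0.2863], E[r] = 0.1969, γ^t·E[r] = 0.116250, running G = 0.247482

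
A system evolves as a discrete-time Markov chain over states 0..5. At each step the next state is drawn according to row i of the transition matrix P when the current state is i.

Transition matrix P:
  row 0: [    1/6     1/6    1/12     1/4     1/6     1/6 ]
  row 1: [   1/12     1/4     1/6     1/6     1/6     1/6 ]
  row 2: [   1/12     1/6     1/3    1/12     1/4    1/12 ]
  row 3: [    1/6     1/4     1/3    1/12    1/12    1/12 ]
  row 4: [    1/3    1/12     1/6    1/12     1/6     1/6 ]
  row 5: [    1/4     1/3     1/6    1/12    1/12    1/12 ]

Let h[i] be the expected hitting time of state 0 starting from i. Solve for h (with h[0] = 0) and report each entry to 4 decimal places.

h = [0.0000, 6.4336, 6.3913, 6.1188, 4.8515, 5.5898]

First-step conditioning: h[0] = 0; for i ≠ 0, h[i] = 1 + Σ_k P[i][k]·h[k].
  h[1] = 1 + 1/4·h[1] + 1/6·h[2] + 1/6·h[3] + 1/6·h[4] + 1/6·h[5]
  h[2] = 1 + 1/6·h[1] + 1/3·h[2] + 1/12·h[3] + 1/4·h[4] + 1/12·h[5]
  h[3] = 1 + 1/4·h[1] + 1/3·h[2] + 1/12·h[3] + 1/12·h[4] + 1/12·h[5]
  h[4] = 1 + 1/12·h[1] + 1/6·h[2] + 1/12·h[3] + 1/6·h[4] + 1/6·h[5]
  h[5] = 1 + 1/3·h[1] + 1/6·h[2] + 1/12·h[3] + 1/12·h[4] + 1/12·h[5]
Solving the 5×5 linear system over states ≠ 0 gives exactly h = [0, 727/113, 10111/1582, 4840/791, 7675/1582, 8843/1582] (h[0] = 0 is the target).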